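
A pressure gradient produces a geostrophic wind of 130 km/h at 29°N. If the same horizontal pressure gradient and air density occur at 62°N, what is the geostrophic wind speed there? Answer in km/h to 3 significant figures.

With the same pressure gradient and density, V_g ∝ 1/f ∝ 1/sin φ.
V₂ = V₁ · sin φ₁ / sin φ₂ = 130 × sin 29° / sin 62°
V₂ = 130 × 0.4848/0.8829 = 71.4 km/h

71.4 km/h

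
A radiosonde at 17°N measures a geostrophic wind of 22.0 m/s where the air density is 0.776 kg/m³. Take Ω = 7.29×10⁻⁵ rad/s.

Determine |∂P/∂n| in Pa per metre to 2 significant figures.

Coriolis parameter at 17°N:
f = 2Ω sin φ = 2 × 7.29×10⁻⁵ × sin 17° = 4.26×10⁻⁵ s⁻¹
Geostrophic balance rearranged: |∂P/∂n| = f ρ V_g
|∂P/∂n| = 4.26×10⁻⁵ × 0.776 × 22.0 = 7.28×10⁻⁴ Pa/m

7.3×10⁻⁴ Pa/m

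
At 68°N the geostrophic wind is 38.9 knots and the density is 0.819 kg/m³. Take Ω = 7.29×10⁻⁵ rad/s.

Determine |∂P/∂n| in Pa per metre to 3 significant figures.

2.22×10⁻³ Pa/m

Coriolis parameter at 68°N:
f = 2Ω sin φ = 2 × 7.29×10⁻⁵ × sin 68° = 1.35×10⁻⁴ s⁻¹
Wind speed in SI: 38.9 knots = 20.0 m/s
Geostrophic balance rearranged: |∂P/∂n| = f ρ V_g
|∂P/∂n| = 1.35×10⁻⁴ × 0.819 × 20.0 = 2.22×10⁻³ Pa/m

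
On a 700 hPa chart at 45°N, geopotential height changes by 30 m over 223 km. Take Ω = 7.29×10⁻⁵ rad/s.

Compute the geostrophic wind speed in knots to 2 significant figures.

25 knots

Coriolis parameter at 45°N:
f = 2Ω sin φ = 2 × 7.29×10⁻⁵ × sin 45° = 1.03×10⁻⁴ s⁻¹
Height gradient: |∂Z/∂n| = 30 m / 223000 m = 1.35×10⁻⁴
On a pressure surface, geostrophic balance gives V_g = (g/f)|∂Z/∂n|:
V_g = 9.81 × 1.35×10⁻⁴ / 1.03×10⁻⁴ = 12.8 m/s
Converting: 12.8 m/s × 1.944 = 25 knots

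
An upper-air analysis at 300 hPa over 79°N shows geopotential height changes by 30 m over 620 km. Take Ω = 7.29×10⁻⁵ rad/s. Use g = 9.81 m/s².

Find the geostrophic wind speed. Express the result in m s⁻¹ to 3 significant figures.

Coriolis parameter at 79°N:
f = 2Ω sin φ = 2 × 7.29×10⁻⁵ × sin 79° = 1.43×10⁻⁴ s⁻¹
Height gradient: |∂Z/∂n| = 30 m / 620000 m = 4.84×10⁻⁵
On a pressure surface, geostrophic balance gives V_g = (g/f)|∂Z/∂n|:
V_g = 9.81 × 4.84×10⁻⁵ / 1.43×10⁻⁴ = 3.32 m/s

3.32 m s⁻¹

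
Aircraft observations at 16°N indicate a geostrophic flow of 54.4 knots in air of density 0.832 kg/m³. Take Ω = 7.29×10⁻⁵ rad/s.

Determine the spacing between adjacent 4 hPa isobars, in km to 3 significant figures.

427 km

Coriolis parameter at 16°N:
f = 2Ω sin φ = 2 × 7.29×10⁻⁵ × sin 16° = 4.02×10⁻⁵ s⁻¹
Wind speed in SI: 54.4 knots = 28.0 m/s
Geostrophic balance rearranged: |∂P/∂n| = f ρ V_g
|∂P/∂n| = 4.02×10⁻⁵ × 0.832 × 28.0 = 9.36×10⁻⁴ Pa/m
Isobar spacing: Δn = ΔP/|∂P/∂n| = 400 Pa / 9.36×10⁻⁴ Pa/m = 427468 m ≈ 427 km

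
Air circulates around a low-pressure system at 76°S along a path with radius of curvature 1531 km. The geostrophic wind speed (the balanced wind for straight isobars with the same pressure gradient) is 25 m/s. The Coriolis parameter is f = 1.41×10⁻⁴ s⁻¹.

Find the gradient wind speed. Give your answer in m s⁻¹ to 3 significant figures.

22.6 m s⁻¹

Around a low, centrifugal force acts outward with Coriolis, so pressure-gradient force balances both:
(1/ρ)|∂P/∂n| = fV + V²/R  →  V² + fR·V − fR·V_g = 0
With fR = 1.41×10⁻⁴ × 1531×10³ m = 216 m/s:
V = [−fR + √((fR)² + 4 fR V_g)]/2 = [−216 + √(216² + 4×216×25)]/2 = 22.6 m/s
Subgeostrophic (V < V_g = 25 m/s), as expected around a low.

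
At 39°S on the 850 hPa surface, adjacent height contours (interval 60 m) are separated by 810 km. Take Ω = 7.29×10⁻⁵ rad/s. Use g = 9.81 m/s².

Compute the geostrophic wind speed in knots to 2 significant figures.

Coriolis parameter at 39°S:
f = 2Ω sin φ = 2 × 7.29×10⁻⁵ × sin 39° = 9.18×10⁻⁵ s⁻¹
Height gradient: |∂Z/∂n| = 60 m / 810000 m = 7.41×10⁻⁵
On a pressure surface, geostrophic balance gives V_g = (g/f)|∂Z/∂n|:
V_g = 9.81 × 7.41×10⁻⁵ / 9.18×10⁻⁵ = 7.92 m/s
Converting: 7.92 m/s × 1.944 = 15 knots

15 knots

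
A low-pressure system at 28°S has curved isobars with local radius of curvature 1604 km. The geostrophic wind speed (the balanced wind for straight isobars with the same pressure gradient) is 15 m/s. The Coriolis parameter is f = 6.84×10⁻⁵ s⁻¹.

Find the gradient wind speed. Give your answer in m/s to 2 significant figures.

Around a low, centrifugal force acts outward with Coriolis, so pressure-gradient force balances both:
(1/ρ)|∂P/∂n| = fV + V²/R  →  V² + fR·V − fR·V_g = 0
With fR = 6.84×10⁻⁵ × 1604×10³ m = 110 m/s:
V = [−fR + √((fR)² + 4 fR V_g)]/2 = [−110 + √(110² + 4×110×15)]/2 = 13.4 m/s
Subgeostrophic (V < V_g = 15 m/s), as expected around a low.

13 m/s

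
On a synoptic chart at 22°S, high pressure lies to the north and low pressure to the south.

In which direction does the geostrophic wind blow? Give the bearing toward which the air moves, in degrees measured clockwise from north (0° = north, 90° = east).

The pressure-gradient force points toward the south (bearing 180°).
Geostrophic balance: in the Southern Hemisphere the Coriolis force deflects motion to the left, so the geostrophic wind blows 90° to the left of the pressure-gradient force (low pressure on the right).
Rotating 180° by 90° counterclockwise gives 090° — the wind blows toward the east.

090°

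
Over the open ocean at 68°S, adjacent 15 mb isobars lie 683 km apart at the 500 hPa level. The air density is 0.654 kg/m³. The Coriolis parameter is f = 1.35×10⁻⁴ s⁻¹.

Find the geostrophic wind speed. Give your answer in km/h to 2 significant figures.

Pressure gradient: |∂P/∂n| = 1500 Pa / 683000 m = 2.20×10⁻³ Pa/m
Geostrophic balance (pressure-gradient force = Coriolis force):
V_g = (1/(fρ)) |∂P/∂n| = 2.20×10⁻³ / (1.35×10⁻⁴ × 0.654) = 24.9 m/s
Converting: 24.9 m/s × 3.6 = 90 km/h

90 km/h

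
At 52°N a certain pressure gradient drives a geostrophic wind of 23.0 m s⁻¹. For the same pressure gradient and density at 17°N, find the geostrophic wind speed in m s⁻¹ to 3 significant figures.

With the same pressure gradient and density, V_g ∝ 1/f ∝ 1/sin φ.
V₂ = V₁ · sin φ₁ / sin φ₂ = 23.0 × sin 52° / sin 17°
V₂ = 23.0 × 0.7880/0.2924 = 62.0 m s⁻¹

62.0 m s⁻¹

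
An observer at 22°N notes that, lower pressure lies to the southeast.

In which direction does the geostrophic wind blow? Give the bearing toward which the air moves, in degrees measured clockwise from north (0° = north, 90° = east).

The pressure-gradient force points toward the southeast (bearing 135°).
Geostrophic balance: in the Northern Hemisphere the Coriolis force deflects motion to the right, so the geostrophic wind blows 90° to the right of the pressure-gradient force (low pressure on the left).
Rotating 135° by 90° clockwise gives 225° — the wind blows toward the southwest.

225°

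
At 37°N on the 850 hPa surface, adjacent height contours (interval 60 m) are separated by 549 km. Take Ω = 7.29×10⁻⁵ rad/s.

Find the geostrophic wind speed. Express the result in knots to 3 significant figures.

23.8 knots

Coriolis parameter at 37°N:
f = 2Ω sin φ = 2 × 7.29×10⁻⁵ × sin 37° = 8.77×10⁻⁵ s⁻¹
Height gradient: |∂Z/∂n| = 60 m / 549000 m = 1.09×10⁻⁴
On a pressure surface, geostrophic balance gives V_g = (g/f)|∂Z/∂n|:
V_g = 9.81 × 1.09×10⁻⁴ / 8.77×10⁻⁵ = 12.2 m/s
Converting: 12.2 m/s × 1.944 = 23.8 knots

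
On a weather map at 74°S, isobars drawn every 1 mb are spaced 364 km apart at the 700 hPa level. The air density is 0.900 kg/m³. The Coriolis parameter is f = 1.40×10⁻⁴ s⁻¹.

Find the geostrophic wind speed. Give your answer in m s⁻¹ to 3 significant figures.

Pressure gradient: |∂P/∂n| = 100 Pa / 364000 m = 2.75×10⁻⁴ Pa/m
Geostrophic balance (pressure-gradient force = Coriolis force):
V_g = (1/(fρ)) |∂P/∂n| = 2.75×10⁻⁴ / (1.40×10⁻⁴ × 0.900) = 2.18 m/s

2.18 m s⁻¹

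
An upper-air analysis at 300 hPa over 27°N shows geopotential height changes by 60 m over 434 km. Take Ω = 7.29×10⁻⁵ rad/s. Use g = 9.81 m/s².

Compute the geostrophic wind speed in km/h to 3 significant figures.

73.8 km/h

Coriolis parameter at 27°N:
f = 2Ω sin φ = 2 × 7.29×10⁻⁵ × sin 27° = 6.62×10⁻⁵ s⁻¹
Height gradient: |∂Z/∂n| = 60 m / 434000 m = 1.38×10⁻⁴
On a pressure surface, geostrophic balance gives V_g = (g/f)|∂Z/∂n|:
V_g = 9.81 × 1.38×10⁻⁴ / 6.62×10⁻⁵ = 20.5 m/s
Converting: 20.5 m/s × 3.6 = 73.8 km/h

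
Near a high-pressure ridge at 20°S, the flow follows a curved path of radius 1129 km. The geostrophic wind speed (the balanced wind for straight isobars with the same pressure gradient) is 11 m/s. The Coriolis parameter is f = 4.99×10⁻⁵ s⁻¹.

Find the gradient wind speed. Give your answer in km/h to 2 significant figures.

54 km/h

Around a high, pressure-gradient force acts outward with centrifugal, so Coriolis balances both:
fV = (1/ρ)|∂P/∂n| + V²/R  →  V² − fR·V + fR·V_g = 0
With fR = 4.99×10⁻⁵ × 1129×10³ m = 56.3 m/s:
V = [fR − √((fR)² − 4 fR V_g)]/2 = [56.3 − √(56.3² − 4×56.3×11)]/2 = 15 m/s
Supergeostrophic (V > V_g = 11 m/s), as expected around a high.
Converting: 15 m/s × 3.6 = 54 km/h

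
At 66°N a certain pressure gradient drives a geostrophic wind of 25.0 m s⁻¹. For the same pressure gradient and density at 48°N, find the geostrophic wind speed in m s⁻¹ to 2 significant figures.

With the same pressure gradient and density, V_g ∝ 1/f ∝ 1/sin φ.
V₂ = V₁ · sin φ₁ / sin φ₂ = 25.0 × sin 66° / sin 48°
V₂ = 25.0 × 0.9135/0.7431 = 31 m s⁻¹

31 m s⁻¹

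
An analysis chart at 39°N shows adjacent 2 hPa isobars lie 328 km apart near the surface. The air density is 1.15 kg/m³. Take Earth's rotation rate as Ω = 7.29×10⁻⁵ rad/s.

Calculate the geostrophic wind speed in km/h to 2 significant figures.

Coriolis parameter at 39°N:
f = 2Ω sin φ = 2 × 7.29×10⁻⁵ × sin 39° = 9.18×10⁻⁵ s⁻¹
Pressure gradient: |∂P/∂n| = 200 Pa / 328000 m = 6.10×10⁻⁴ Pa/m
Geostrophic balance (pressure-gradient force = Coriolis force):
V_g = (1/(fρ)) |∂P/∂n| = 6.10×10⁻⁴ / (9.18×10⁻⁵ × 1.15) = 5.78 m/s
Converting: 5.78 m/s × 3.6 = 21 km/h

21 km/h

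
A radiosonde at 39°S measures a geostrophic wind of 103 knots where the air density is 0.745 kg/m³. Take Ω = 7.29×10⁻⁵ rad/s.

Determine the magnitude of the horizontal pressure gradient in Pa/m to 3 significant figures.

3.62×10⁻³ Pa/m

Coriolis parameter at 39°S:
f = 2Ω sin φ = 2 × 7.29×10⁻⁵ × sin 39° = 9.18×10⁻⁵ s⁻¹
Wind speed in SI: 103 knots = 53.0 m/s
Geostrophic balance rearranged: |∂P/∂n| = f ρ V_g
|∂P/∂n| = 9.18×10⁻⁵ × 0.745 × 53.0 = 3.62×10⁻³ Pa/m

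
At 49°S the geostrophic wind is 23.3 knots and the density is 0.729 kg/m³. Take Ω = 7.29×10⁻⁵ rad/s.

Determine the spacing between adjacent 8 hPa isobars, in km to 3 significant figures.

832 km

Coriolis parameter at 49°S:
f = 2Ω sin φ = 2 × 7.29×10⁻⁵ × sin 49° = 1.10×10⁻⁴ s⁻¹
Wind speed in SI: 23.3 knots = 12.0 m/s
Geostrophic balance rearranged: |∂P/∂n| = f ρ V_g
|∂P/∂n| = 1.10×10⁻⁴ × 0.729 × 12.0 = 9.62×10⁻⁴ Pa/m
Isobar spacing: Δn = ΔP/|∂P/∂n| = 800 Pa / 9.62×10⁻⁴ Pa/m = 832015 m ≈ 832 km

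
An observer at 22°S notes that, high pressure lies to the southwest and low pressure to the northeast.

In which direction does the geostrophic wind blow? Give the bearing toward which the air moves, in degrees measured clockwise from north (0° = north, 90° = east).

The pressure-gradient force points toward the northeast (bearing 045°).
Geostrophic balance: in the Southern Hemisphere the Coriolis force deflects motion to the left, so the geostrophic wind blows 90° to the left of the pressure-gradient force (low pressure on the right).
Rotating 045° by 90° counterclockwise gives 315° — the wind blows toward the northwest.

315°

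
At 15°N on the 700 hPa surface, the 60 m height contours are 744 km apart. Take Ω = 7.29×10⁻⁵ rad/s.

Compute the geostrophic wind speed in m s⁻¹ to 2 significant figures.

Coriolis parameter at 15°N:
f = 2Ω sin φ = 2 × 7.29×10⁻⁵ × sin 15° = 3.77×10⁻⁵ s⁻¹
Height gradient: |∂Z/∂n| = 60 m / 744000 m = 8.06×10⁻⁵
On a pressure surface, geostrophic balance gives V_g = (g/f)|∂Z/∂n|:
V_g = 9.81 × 8.06×10⁻⁵ / 3.77×10⁻⁵ = 21.0 m/s

21 m s⁻¹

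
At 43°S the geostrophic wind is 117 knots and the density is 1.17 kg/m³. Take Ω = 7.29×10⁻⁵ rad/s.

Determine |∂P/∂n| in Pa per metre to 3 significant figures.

Coriolis parameter at 43°S:
f = 2Ω sin φ = 2 × 7.29×10⁻⁵ × sin 43° = 9.94×10⁻⁵ s⁻¹
Wind speed in SI: 117 knots = 60.2 m/s
Geostrophic balance rearranged: |∂P/∂n| = f ρ V_g
|∂P/∂n| = 9.94×10⁻⁵ × 1.17 × 60.2 = 7.00×10⁻³ Pa/m

7.00×10⁻³ Pa/m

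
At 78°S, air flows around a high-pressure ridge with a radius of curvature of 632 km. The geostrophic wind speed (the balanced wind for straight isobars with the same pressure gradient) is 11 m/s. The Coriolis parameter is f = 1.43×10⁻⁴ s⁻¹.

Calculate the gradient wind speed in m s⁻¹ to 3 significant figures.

Around a high, pressure-gradient force acts outward with centrifugal, so Coriolis balances both:
fV = (1/ρ)|∂P/∂n| + V²/R  →  V² − fR·V + fR·V_g = 0
With fR = 1.43×10⁻⁴ × 632×10³ m = 90.4 m/s:
V = [fR − √((fR)² − 4 fR V_g)]/2 = [90.4 − √(90.4² − 4×90.4×11)]/2 = 12.8 m/s
Supergeostrophic (V > V_g = 11 m/s), as expected around a high.

12.8 m s⁻¹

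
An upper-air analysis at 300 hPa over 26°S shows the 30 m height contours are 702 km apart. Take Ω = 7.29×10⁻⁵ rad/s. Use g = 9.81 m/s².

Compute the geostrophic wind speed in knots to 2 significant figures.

Coriolis parameter at 26°S:
f = 2Ω sin φ = 2 × 7.29×10⁻⁵ × sin 26° = 6.39×10⁻⁵ s⁻¹
Height gradient: |∂Z/∂n| = 30 m / 702000 m = 4.27×10⁻⁵
On a pressure surface, geostrophic balance gives V_g = (g/f)|∂Z/∂n|:
V_g = 9.81 × 4.27×10⁻⁵ / 6.39×10⁻⁵ = 6.56 m/s
Converting: 6.56 m/s × 1.944 = 13 knots

13 knots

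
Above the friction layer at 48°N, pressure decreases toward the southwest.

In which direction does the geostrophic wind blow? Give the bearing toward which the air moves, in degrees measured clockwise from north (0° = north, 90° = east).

315°

The pressure-gradient force points toward the southwest (bearing 225°).
Geostrophic balance: in the Northern Hemisphere the Coriolis force deflects motion to the right, so the geostrophic wind blows 90° to the right of the pressure-gradient force (low pressure on the left).
Rotating 225° by 90° clockwise gives 315° — the wind blows toward the northwest.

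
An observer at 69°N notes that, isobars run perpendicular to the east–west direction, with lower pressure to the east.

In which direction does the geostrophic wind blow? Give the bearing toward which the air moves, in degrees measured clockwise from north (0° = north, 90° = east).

180°

The pressure-gradient force points toward the east (bearing 090°).
Geostrophic balance: in the Northern Hemisphere the Coriolis force deflects motion to the right, so the geostrophic wind blows 90° to the right of the pressure-gradient force (low pressure on the left).
Rotating 090° by 90° clockwise gives 180° — the wind blows toward the south.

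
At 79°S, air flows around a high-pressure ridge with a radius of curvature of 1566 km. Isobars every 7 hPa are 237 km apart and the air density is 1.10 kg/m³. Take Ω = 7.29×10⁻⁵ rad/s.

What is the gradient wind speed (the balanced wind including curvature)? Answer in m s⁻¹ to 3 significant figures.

20.7 m s⁻¹

Coriolis parameter at 79°S:
f = 2Ω sin φ = 2 × 7.29×10⁻⁵ × sin 79° = 1.43×10⁻⁴ s⁻¹
Pressure gradient: |∂P/∂n| = 700 Pa / 237000 m = 2.95×10⁻³ Pa/m
Geostrophic speed: V_g = |∂P/∂n|/(fρ) = 2.95×10⁻³/(1.43×10⁻⁴ × 1.10) = 18.8 m/s
Around a high, pressure-gradient force acts outward with centrifugal, so Coriolis balances both:
fV = (1/ρ)|∂P/∂n| + V²/R  →  V² − fR·V + fR·V_g = 0
With fR = 1.43×10⁻⁴ × 1566×10³ m = 224 m/s:
V = [fR − √((fR)² − 4 fR V_g)]/2 = [224 − √(224² − 4×224×18.8)]/2 = 20.7 m/s
Supergeostrophic (V > V_g = 18.8 m/s), as expected around a high.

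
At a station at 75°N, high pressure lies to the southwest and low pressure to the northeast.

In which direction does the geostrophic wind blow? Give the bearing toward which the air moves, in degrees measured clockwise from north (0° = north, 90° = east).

The pressure-gradient force points toward the northeast (bearing 045°).
Geostrophic balance: in the Northern Hemisphere the Coriolis force deflects motion to the right, so the geostrophic wind blows 90° to the right of the pressure-gradient force (low pressure on the left).
Rotating 045° by 90° clockwise gives 135° — the wind blows toward the southeast.

135°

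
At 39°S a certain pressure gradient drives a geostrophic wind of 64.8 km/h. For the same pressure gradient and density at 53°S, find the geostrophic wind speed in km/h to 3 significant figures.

51.1 km/h

With the same pressure gradient and density, V_g ∝ 1/f ∝ 1/sin φ.
V₂ = V₁ · sin φ₁ / sin φ₂ = 64.8 × sin 39° / sin 53°
V₂ = 64.8 × 0.6293/0.7986 = 51.1 km/h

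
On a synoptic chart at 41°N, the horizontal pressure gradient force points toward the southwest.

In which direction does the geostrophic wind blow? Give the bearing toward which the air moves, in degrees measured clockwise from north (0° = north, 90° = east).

The pressure-gradient force points toward the southwest (bearing 225°).
Geostrophic balance: in the Northern Hemisphere the Coriolis force deflects motion to the right, so the geostrophic wind blows 90° to the right of the pressure-gradient force (low pressure on the left).
Rotating 225° by 90° clockwise gives 315° — the wind blows toward the northwest.

315°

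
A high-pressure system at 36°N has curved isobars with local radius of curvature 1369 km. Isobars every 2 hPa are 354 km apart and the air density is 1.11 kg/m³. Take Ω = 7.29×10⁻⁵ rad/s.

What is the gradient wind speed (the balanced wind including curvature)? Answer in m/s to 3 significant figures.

6.27 m/s

Coriolis parameter at 36°N:
f = 2Ω sin φ = 2 × 7.29×10⁻⁵ × sin 36° = 8.57×10⁻⁵ s⁻¹
Pressure gradient: |∂P/∂n| = 200 Pa / 354000 m = 5.65×10⁻⁴ Pa/m
Geostrophic speed: V_g = |∂P/∂n|/(fρ) = 5.65×10⁻⁴/(8.57×10⁻⁵ × 1.11) = 5.94 m/s
Around a high, pressure-gradient force acts outward with centrifugal, so Coriolis balances both:
fV = (1/ρ)|∂P/∂n| + V²/R  →  V² − fR·V + fR·V_g = 0
With fR = 8.57×10⁻⁵ × 1369×10³ m = 117 m/s:
V = [fR − √((fR)² − 4 fR V_g)]/2 = [117 − √(117² − 4×117×5.94)]/2 = 6.27 m/s
Supergeostrophic (V > V_g = 5.94 m/s), as expected around a high.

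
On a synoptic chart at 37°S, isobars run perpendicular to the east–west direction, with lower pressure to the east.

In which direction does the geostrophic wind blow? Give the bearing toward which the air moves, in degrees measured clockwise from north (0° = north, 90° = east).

000°

The pressure-gradient force points toward the east (bearing 090°).
Geostrophic balance: in the Southern Hemisphere the Coriolis force deflects motion to the left, so the geostrophic wind blows 90° to the left of the pressure-gradient force (low pressure on the right).
Rotating 090° by 90° counterclockwise gives 000° — the wind blows toward the north.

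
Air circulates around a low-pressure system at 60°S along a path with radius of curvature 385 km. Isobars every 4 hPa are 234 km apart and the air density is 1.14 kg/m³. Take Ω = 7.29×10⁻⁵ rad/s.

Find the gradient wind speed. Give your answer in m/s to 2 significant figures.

Coriolis parameter at 60°S:
f = 2Ω sin φ = 2 × 7.29×10⁻⁵ × sin 60° = 1.26×10⁻⁴ s⁻¹
Pressure gradient: |∂P/∂n| = 400 Pa / 234000 m = 1.71×10⁻³ Pa/m
Geostrophic speed: V_g = |∂P/∂n|/(fρ) = 1.71×10⁻³/(1.26×10⁻⁴ × 1.14) = 11.9 m/s
Around a low, centrifugal force acts outward with Coriolis, so pressure-gradient force balances both:
(1/ρ)|∂P/∂n| = fV + V²/R  →  V² + fR·V − fR·V_g = 0
With fR = 1.26×10⁻⁴ × 385×10³ m = 48.6 m/s:
V = [−fR + √((fR)² + 4 fR V_g)]/2 = [−48.6 + √(48.6² + 4×48.6×11.9)]/2 = 9.87 m/s
Subgeostrophic (V < V_g = 11.9 m/s), as expected around a low.

9.9 m/s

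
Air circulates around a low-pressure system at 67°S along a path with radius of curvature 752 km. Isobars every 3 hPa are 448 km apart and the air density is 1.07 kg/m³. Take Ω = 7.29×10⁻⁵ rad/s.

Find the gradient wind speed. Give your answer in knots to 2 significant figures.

Coriolis parameter at 67°S:
f = 2Ω sin φ = 2 × 7.29×10⁻⁵ × sin 67° = 1.34×10⁻⁴ s⁻¹
Pressure gradient: |∂P/∂n| = 300 Pa / 448000 m = 6.70×10⁻⁴ Pa/m
Geostrophic speed: V_g = |∂P/∂n|/(fρ) = 6.70×10⁻⁴/(1.34×10⁻⁴ × 1.07) = 4.66 m/s
Around a low, centrifugal force acts outward with Coriolis, so pressure-gradient force balances both:
(1/ρ)|∂P/∂n| = fV + V²/R  →  V² + fR·V − fR·V_g = 0
With fR = 1.34×10⁻⁴ × 752×10³ m = 101 m/s:
V = [−fR + √((fR)² + 4 fR V_g)]/2 = [−101 + √(101² + 4×101×4.66)]/2 = 4.47 m/s
Subgeostrophic (V < V_g = 4.66 m/s), as expected around a low.
Converting: 4.47 m/s × 1.944 = 8.7 knots

8.7 knots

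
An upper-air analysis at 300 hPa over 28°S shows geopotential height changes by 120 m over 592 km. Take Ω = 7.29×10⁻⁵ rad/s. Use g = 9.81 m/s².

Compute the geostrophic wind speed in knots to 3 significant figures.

Coriolis parameter at 28°S:
f = 2Ω sin φ = 2 × 7.29×10⁻⁵ × sin 28° = 6.84×10⁻⁵ s⁻¹
Height gradient: |∂Z/∂n| = 120 m / 592000 m = 2.03×10⁻⁴
On a pressure surface, geostrophic balance gives V_g = (g/f)|∂Z/∂n|:
V_g = 9.81 × 2.03×10⁻⁴ / 6.84×10⁻⁵ = 29.1 m/s
Converting: 29.1 m/s × 1.944 = 56.5 knots

56.5 knots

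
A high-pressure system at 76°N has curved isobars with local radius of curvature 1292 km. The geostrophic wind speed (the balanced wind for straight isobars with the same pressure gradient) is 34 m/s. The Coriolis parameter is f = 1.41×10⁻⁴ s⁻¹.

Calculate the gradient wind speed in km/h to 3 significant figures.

Around a high, pressure-gradient force acts outward with centrifugal, so Coriolis balances both:
fV = (1/ρ)|∂P/∂n| + V²/R  →  V² − fR·V + fR·V_g = 0
With fR = 1.41×10⁻⁴ × 1292×10³ m = 182 m/s:
V = [fR − √((fR)² − 4 fR V_g)]/2 = [182 − √(182² − 4×182×34)]/2 = 45.2 m/s
Supergeostrophic (V > V_g = 34 m/s), as expected around a high.
Converting: 45.2 m/s × 3.6 = 163 km/h

163 km/h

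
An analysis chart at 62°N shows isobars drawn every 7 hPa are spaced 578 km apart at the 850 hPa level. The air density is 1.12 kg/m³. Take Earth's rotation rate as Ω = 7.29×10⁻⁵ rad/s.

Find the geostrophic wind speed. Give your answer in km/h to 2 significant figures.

Coriolis parameter at 62°N:
f = 2Ω sin φ = 2 × 7.29×10⁻⁵ × sin 62° = 1.29×10⁻⁴ s⁻¹
Pressure gradient: |∂P/∂n| = 700 Pa / 578000 m = 1.21×10⁻³ Pa/m
Geostrophic balance (pressure-gradient force = Coriolis force):
V_g = (1/(fρ)) |∂P/∂n| = 1.21×10⁻³ / (1.29×10⁻⁴ × 1.12) = 8.40 m/s
Converting: 8.40 m/s × 3.6 = 30 km/h

30 km/h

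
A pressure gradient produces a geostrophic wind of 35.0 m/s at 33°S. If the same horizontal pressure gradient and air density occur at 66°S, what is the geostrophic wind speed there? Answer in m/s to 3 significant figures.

With the same pressure gradient and density, V_g ∝ 1/f ∝ 1/sin φ.
V₂ = V₁ · sin φ₁ / sin φ₂ = 35.0 × sin 33° / sin 66°
V₂ = 35.0 × 0.5446/0.9135 = 20.9 m/s

20.9 m/s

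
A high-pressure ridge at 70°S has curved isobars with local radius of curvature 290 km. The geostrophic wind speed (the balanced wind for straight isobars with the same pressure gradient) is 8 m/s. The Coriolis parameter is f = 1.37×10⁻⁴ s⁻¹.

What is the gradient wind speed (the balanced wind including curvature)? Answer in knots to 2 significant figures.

Around a high, pressure-gradient force acts outward with centrifugal, so Coriolis balances both:
fV = (1/ρ)|∂P/∂n| + V²/R  →  V² − fR·V + fR·V_g = 0
With fR = 1.37×10⁻⁴ × 290×10³ m = 39.7 m/s:
V = [fR − √((fR)² − 4 fR V_g)]/2 = [39.7 − √(39.7² − 4×39.7×8)]/2 = 11.1 m/s
Supergeostrophic (V > V_g = 8 m/s), as expected around a high.
Converting: 11.1 m/s × 1.944 = 22 knots

22 knots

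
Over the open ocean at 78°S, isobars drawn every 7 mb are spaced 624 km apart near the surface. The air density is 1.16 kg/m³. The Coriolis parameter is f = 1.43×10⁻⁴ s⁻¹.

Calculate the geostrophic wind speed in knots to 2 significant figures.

Pressure gradient: |∂P/∂n| = 700 Pa / 624000 m = 1.12×10⁻³ Pa/m
Geostrophic balance (pressure-gradient force = Coriolis force):
V_g = (1/(fρ)) |∂P/∂n| = 1.12×10⁻³ / (1.43×10⁻⁴ × 1.16) = 6.76 m/s
Converting: 6.76 m/s × 1.944 = 13 knots

13 knots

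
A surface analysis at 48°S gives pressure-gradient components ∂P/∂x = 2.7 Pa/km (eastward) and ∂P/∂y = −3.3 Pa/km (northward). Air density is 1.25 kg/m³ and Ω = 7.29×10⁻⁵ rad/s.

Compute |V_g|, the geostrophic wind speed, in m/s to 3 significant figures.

31.5 m/s

Coriolis parameter at 48°S:
f = 2Ω sin φ = 2 × 7.29×10⁻⁵ × sin 48° = 1.08×10⁻⁴ s⁻¹
In the Southern Hemisphere f is negative: f = −1.08×10⁻⁴ s⁻¹.
Component geostrophic relations (x east, y north):
u_g = −(1/(fρ)) ∂P/∂y,  v_g = (1/(fρ)) ∂P/∂x
u_g = −(−3.3×10⁻³)/(−1.08×10⁻⁴ × 1.25) = −24.4 m/s;  v_g = (2.7×10⁻³)/(−1.08×10⁻⁴ × 1.25) = −19.9 m/s
|V_g| = √(u_g² + v_g²) = 31.5 m/s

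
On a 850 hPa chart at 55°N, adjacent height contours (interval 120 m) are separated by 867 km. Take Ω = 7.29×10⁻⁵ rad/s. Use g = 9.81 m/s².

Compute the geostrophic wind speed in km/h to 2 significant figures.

41 km/h

Coriolis parameter at 55°N:
f = 2Ω sin φ = 2 × 7.29×10⁻⁵ × sin 55° = 1.19×10⁻⁴ s⁻¹
Height gradient: |∂Z/∂n| = 120 m / 867000 m = 1.38×10⁻⁴
On a pressure surface, geostrophic balance gives V_g = (g/f)|∂Z/∂n|:
V_g = 9.81 × 1.38×10⁻⁴ / 1.19×10⁻⁴ = 11.4 m/s
Converting: 11.4 m/s × 3.6 = 41 km/h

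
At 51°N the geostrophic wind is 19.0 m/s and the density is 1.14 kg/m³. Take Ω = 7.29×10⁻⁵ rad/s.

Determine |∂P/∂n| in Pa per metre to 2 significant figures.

Coriolis parameter at 51°N:
f = 2Ω sin φ = 2 × 7.29×10⁻⁵ × sin 51° = 1.13×10⁻⁴ s⁻¹
Geostrophic balance rearranged: |∂P/∂n| = f ρ V_g
|∂P/∂n| = 1.13×10⁻⁴ × 1.14 × 19.0 = 2.45×10⁻³ Pa/m

2.5×10⁻³ Pa/m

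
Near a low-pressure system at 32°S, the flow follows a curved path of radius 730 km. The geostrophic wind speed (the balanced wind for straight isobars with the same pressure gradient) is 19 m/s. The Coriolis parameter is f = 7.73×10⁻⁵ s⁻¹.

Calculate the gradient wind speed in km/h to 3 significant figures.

54.0 km/h

Around a low, centrifugal force acts outward with Coriolis, so pressure-gradient force balances both:
(1/ρ)|∂P/∂n| = fV + V²/R  →  V² + fR·V − fR·V_g = 0
With fR = 7.73×10⁻⁵ × 730×10³ m = 56.4 m/s:
V = [−fR + √((fR)² + 4 fR V_g)]/2 = [−56.4 + √(56.4² + 4×56.4×19)]/2 = 15 m/s
Subgeostrophic (V < V_g = 19 m/s), as expected around a low.
Converting: 15 m/s × 3.6 = 54.0 km/h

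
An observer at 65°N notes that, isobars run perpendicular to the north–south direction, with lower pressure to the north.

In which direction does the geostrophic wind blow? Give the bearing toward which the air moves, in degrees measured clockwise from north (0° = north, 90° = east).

090°

The pressure-gradient force points toward the north (bearing 000°).
Geostrophic balance: in the Northern Hemisphere the Coriolis force deflects motion to the right, so the geostrophic wind blows 90° to the right of the pressure-gradient force (low pressure on the left).
Rotating 000° by 90° clockwise gives 090° — the wind blows toward the east.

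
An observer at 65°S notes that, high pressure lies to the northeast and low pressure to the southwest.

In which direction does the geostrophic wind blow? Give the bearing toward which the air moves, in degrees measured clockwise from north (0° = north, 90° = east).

135°

The pressure-gradient force points toward the southwest (bearing 225°).
Geostrophic balance: in the Southern Hemisphere the Coriolis force deflects motion to the left, so the geostrophic wind blows 90° to the left of the pressure-gradient force (low pressure on the right).
Rotating 225° by 90° counterclockwise gives 135° — the wind blows toward the southeast.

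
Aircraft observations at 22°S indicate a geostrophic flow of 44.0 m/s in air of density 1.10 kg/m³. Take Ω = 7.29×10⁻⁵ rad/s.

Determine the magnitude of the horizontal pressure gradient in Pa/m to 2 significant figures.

Coriolis parameter at 22°S:
f = 2Ω sin φ = 2 × 7.29×10⁻⁵ × sin 22° = 5.46×10⁻⁵ s⁻¹
Geostrophic balance rearranged: |∂P/∂n| = f ρ V_g
|∂P/∂n| = 5.46×10⁻⁵ × 1.10 × 44.0 = 2.64×10⁻³ Pa/m

2.6×10⁻³ Pa/m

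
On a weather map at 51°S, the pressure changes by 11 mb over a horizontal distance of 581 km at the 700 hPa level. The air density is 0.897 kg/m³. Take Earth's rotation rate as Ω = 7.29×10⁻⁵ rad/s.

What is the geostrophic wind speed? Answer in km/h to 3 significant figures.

67.1 km/h

Coriolis parameter at 51°S:
f = 2Ω sin φ = 2 × 7.29×10⁻⁵ × sin 51° = 1.13×10⁻⁴ s⁻¹
Pressure gradient: |∂P/∂n| = 1100 Pa / 581000 m = 1.89×10⁻³ Pa/m
Geostrophic balance (pressure-gradient force = Coriolis force):
V_g = (1/(fρ)) |∂P/∂n| = 1.89×10⁻³ / (1.13×10⁻⁴ × 0.897) = 18.6 m/s
Converting: 18.6 m/s × 3.6 = 67.1 km/h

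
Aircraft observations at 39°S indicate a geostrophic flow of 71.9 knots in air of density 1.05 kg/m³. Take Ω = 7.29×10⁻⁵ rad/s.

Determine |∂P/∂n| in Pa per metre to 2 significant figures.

Coriolis parameter at 39°S:
f = 2Ω sin φ = 2 × 7.29×10⁻⁵ × sin 39° = 9.18×10⁻⁵ s⁻¹
Wind speed in SI: 71.9 knots = 37.0 m/s
Geostrophic balance rearranged: |∂P/∂n| = f ρ V_g
|∂P/∂n| = 9.18×10⁻⁵ × 1.05 × 37.0 = 3.56×10⁻³ Pa/m

3.6×10⁻³ Pa/m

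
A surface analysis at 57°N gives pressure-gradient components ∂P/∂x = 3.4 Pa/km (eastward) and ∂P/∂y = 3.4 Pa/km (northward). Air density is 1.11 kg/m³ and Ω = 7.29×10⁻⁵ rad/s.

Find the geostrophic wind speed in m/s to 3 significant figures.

Coriolis parameter at 57°N:
f = 2Ω sin φ = 2 × 7.29×10⁻⁵ × sin 57° = 1.22×10⁻⁴ s⁻¹
Component geostrophic relations (x east, y north):
u_g = −(1/(fρ)) ∂P/∂y,  v_g = (1/(fρ)) ∂P/∂x
u_g = −(3.4×10⁻³)/(1.22×10⁻⁴ × 1.11) = −25.0 m/s;  v_g = (3.4×10⁻³)/(1.22×10⁻⁴ × 1.11) = 25.0 m/s
|V_g| = √(u_g² + v_g²) = 35.4 m/s

35.4 m/s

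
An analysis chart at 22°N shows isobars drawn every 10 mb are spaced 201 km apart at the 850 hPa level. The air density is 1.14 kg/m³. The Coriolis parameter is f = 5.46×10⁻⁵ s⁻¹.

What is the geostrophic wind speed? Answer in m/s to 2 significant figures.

Pressure gradient: |∂P/∂n| = 1000 Pa / 201000 m = 4.98×10⁻³ Pa/m
Geostrophic balance (pressure-gradient force = Coriolis force):
V_g = (1/(fρ)) |∂P/∂n| = 4.98×10⁻³ / (5.46×10⁻⁵ × 1.14) = 79.9 m/s

80 m/s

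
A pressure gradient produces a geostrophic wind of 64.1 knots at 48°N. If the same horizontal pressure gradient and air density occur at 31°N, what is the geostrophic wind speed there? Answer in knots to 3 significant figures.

92.5 knots

With the same pressure gradient and density, V_g ∝ 1/f ∝ 1/sin φ.
V₂ = V₁ · sin φ₁ / sin φ₂ = 64.1 × sin 48° / sin 31°
V₂ = 64.1 × 0.7431/0.5150 = 92.5 knots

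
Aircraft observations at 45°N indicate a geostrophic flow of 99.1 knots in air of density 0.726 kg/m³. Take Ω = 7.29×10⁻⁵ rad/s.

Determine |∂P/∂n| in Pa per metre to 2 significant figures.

Coriolis parameter at 45°N:
f = 2Ω sin φ = 2 × 7.29×10⁻⁵ × sin 45° = 1.03×10⁻⁴ s⁻¹
Wind speed in SI: 99.1 knots = 51.0 m/s
Geostrophic balance rearranged: |∂P/∂n| = f ρ V_g
|∂P/∂n| = 1.03×10⁻⁴ × 0.726 × 51.0 = 3.82×10⁻³ Pa/m

3.8×10⁻³ Pa/m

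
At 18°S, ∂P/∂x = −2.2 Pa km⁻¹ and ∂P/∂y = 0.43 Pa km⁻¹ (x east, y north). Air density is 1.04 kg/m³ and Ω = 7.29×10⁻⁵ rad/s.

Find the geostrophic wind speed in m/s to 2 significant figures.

Coriolis parameter at 18°S:
f = 2Ω sin φ = 2 × 7.29×10⁻⁵ × sin 18° = 4.51×10⁻⁵ s⁻¹
In the Southern Hemisphere f is negative: f = −4.51×10⁻⁵ s⁻¹.
Component geostrophic relations (x east, y north):
u_g = −(1/(fρ)) ∂P/∂y,  v_g = (1/(fρ)) ∂P/∂x
u_g = −(0.43×10⁻³)/(−4.51×10⁻⁵ × 1.04) = 9.18 m/s;  v_g = (−2.2×10⁻³)/(−4.51×10⁻⁵ × 1.04) = 47.0 m/s
|V_g| = √(u_g² + v_g²) = 47.8 m/s

48 m/s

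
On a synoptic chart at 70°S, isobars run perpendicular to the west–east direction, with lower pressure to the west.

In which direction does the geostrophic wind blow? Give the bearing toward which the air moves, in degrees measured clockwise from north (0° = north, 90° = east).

The pressure-gradient force points toward the west (bearing 270°).
Geostrophic balance: in the Southern Hemisphere the Coriolis force deflects motion to the left, so the geostrophic wind blows 90° to the left of the pressure-gradient force (low pressure on the right).
Rotating 270° by 90° counterclockwise gives 180° — the wind blows toward the south.

180°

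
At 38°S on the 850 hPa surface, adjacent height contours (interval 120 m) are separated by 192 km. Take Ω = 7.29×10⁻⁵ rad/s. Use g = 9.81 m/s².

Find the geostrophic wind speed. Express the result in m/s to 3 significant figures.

68.3 m/s

Coriolis parameter at 38°S:
f = 2Ω sin φ = 2 × 7.29×10⁻⁵ × sin 38° = 8.98×10⁻⁵ s⁻¹
Height gradient: |∂Z/∂n| = 120 m / 192000 m = 6.25×10⁻⁴
On a pressure surface, geostrophic balance gives V_g = (g/f)|∂Z/∂n|:
V_g = 9.81 × 6.25×10⁻⁴ / 8.98×10⁻⁵ = 68.3 m/s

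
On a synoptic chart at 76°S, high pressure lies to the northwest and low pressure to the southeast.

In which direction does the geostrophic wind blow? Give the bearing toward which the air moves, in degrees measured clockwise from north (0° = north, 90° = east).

The pressure-gradient force points toward the southeast (bearing 135°).
Geostrophic balance: in the Southern Hemisphere the Coriolis force deflects motion to the left, so the geostrophic wind blows 90° to the left of the pressure-gradient force (low pressure on the right).
Rotating 135° by 90° counterclockwise gives 045° — the wind blows toward the northeast.

045°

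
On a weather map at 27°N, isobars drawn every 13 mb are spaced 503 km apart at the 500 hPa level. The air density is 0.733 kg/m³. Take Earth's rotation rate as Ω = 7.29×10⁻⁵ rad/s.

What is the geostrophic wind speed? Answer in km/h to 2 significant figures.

190 km/h

Coriolis parameter at 27°N:
f = 2Ω sin φ = 2 × 7.29×10⁻⁵ × sin 27° = 6.62×10⁻⁵ s⁻¹
Pressure gradient: |∂P/∂n| = 1300 Pa / 503000 m = 2.58×10⁻³ Pa/m
Geostrophic balance (pressure-gradient force = Coriolis force):
V_g = (1/(fρ)) |∂P/∂n| = 2.58×10⁻³ / (6.62×10⁻⁵ × 0.733) = 53.3 m/s
Converting: 53.3 m/s × 3.6 = 190 km/h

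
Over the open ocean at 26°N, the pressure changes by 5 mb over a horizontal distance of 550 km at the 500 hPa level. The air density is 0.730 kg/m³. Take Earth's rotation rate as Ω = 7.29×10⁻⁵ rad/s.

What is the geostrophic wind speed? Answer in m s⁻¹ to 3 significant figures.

19.5 m s⁻¹

Coriolis parameter at 26°N:
f = 2Ω sin φ = 2 × 7.29×10⁻⁵ × sin 26° = 6.39×10⁻⁵ s⁻¹
Pressure gradient: |∂P/∂n| = 500 Pa / 550000 m = 9.09×10⁻⁴ Pa/m
Geostrophic balance (pressure-gradient force = Coriolis force):
V_g = (1/(fρ)) |∂P/∂n| = 9.09×10⁻⁴ / (6.39×10⁻⁵ × 0.730) = 19.5 m/s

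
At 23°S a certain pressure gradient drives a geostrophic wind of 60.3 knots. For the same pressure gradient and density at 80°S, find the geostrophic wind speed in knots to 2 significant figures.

With the same pressure gradient and density, V_g ∝ 1/f ∝ 1/sin φ.
V₂ = V₁ · sin φ₁ / sin φ₂ = 60.3 × sin 23° / sin 80°
V₂ = 60.3 × 0.3907/0.9848 = 24 knots

24 knots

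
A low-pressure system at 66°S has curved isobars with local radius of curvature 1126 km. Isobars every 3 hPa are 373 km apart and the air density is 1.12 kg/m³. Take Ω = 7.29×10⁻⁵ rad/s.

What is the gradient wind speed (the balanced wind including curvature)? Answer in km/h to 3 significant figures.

Coriolis parameter at 66°S:
f = 2Ω sin φ = 2 × 7.29×10⁻⁵ × sin 66° = 1.33×10⁻⁴ s⁻¹
Pressure gradient: |∂P/∂n| = 300 Pa / 373000 m = 8.04×10⁻⁴ Pa/m
Geostrophic speed: V_g = |∂P/∂n|/(fρ) = 8.04×10⁻⁴/(1.33×10⁻⁴ × 1.12) = 5.39 m/s
Around a low, centrifugal force acts outward with Coriolis, so pressure-gradient force balances both:
(1/ρ)|∂P/∂n| = fV + V²/R  →  V² + fR·V − fR·V_g = 0
With fR = 1.33×10⁻⁴ × 1126×10³ m = 150 m/s:
V = [−fR + √((fR)² + 4 fR V_g)]/2 = [−150 + √(150² + 4×150×5.39)]/2 = 5.21 m/s
Subgeostrophic (V < V_g = 5.39 m/s), as expected around a low.
Converting: 5.21 m/s × 3.6 = 18.8 km/h

18.8 km/h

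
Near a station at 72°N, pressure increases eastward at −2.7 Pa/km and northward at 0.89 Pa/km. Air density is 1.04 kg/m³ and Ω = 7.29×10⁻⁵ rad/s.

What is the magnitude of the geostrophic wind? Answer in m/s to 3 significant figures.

19.7 m/s

Coriolis parameter at 72°N:
f = 2Ω sin φ = 2 × 7.29×10⁻⁵ × sin 72° = 1.39×10⁻⁴ s⁻¹
Component geostrophic relations (x east, y north):
u_g = −(1/(fρ)) ∂P/∂y,  v_g = (1/(fρ)) ∂P/∂x
u_g = −(0.89×10⁻³)/(1.39×10⁻⁴ × 1.04) = −6.17 m/s;  v_g = (−2.7×10⁻³)/(1.39×10⁻⁴ × 1.04) = −18.7 m/s
|V_g| = √(u_g² + v_g²) = 19.7 m/s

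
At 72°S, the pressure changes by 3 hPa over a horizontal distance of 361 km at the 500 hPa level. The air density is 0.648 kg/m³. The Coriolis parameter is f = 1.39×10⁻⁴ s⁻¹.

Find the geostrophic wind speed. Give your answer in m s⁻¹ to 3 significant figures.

Pressure gradient: |∂P/∂n| = 300 Pa / 361000 m = 8.31×10⁻⁴ Pa/m
Geostrophic balance (pressure-gradient force = Coriolis force):
V_g = (1/(fρ)) |∂P/∂n| = 8.31×10⁻⁴ / (1.39×10⁻⁴ × 0.648) = 9.23 m/s

9.23 m s⁻¹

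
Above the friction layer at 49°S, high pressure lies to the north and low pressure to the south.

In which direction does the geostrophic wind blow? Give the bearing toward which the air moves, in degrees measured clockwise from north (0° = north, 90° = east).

The pressure-gradient force points toward the south (bearing 180°).
Geostrophic balance: in the Southern Hemisphere the Coriolis force deflects motion to the left, so the geostrophic wind blows 90° to the left of the pressure-gradient force (low pressure on the right).
Rotating 180° by 90° counterclockwise gives 090° — the wind blows toward the east.

090°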